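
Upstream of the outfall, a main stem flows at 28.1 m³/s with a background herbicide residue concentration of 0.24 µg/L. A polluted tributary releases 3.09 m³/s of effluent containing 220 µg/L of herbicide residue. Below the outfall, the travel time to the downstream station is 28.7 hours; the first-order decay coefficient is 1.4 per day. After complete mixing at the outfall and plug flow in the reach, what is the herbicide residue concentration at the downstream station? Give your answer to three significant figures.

Mass balance: C = (28.10·0.2400 + 3.090·220.0) / 31.19 = 686.5/31.19 = 22.01 µg/L.
Applying C = C₀e^(−kt): 22.01 × 0.1875 = 4.126 µg/L.

4.13 µg/L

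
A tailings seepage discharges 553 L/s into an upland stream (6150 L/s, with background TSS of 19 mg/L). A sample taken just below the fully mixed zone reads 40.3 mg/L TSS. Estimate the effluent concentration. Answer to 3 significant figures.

277 mg/L

Mass balance: 6150·19.00 + 553.0·Cₑ = 6703·40.30
→ Cₑ = (6703·40.30 − 6150·19.00) / 553.0 = 277.2 mg/L.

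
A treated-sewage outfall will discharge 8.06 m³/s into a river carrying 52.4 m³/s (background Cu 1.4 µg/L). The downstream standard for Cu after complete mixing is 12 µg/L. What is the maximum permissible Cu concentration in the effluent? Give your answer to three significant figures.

At the limit, (Qr·Cr + Qe·Cₑ)/(Qr + Qe) = 12:
Cₑ = (60.46·12 − 52.40·1.400) / 8.060 = 80.91 µg/L.

80.9 µg/L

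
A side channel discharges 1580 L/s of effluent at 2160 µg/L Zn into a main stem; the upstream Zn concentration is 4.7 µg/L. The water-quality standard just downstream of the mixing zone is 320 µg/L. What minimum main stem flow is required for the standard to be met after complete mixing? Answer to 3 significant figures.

9220 L/s

Set C_mix = 320: (Q·4.700 + 1580·2160) / (Q + 1580) = 320
→ Q = 1580·(2160 − 320)/(320 − 4.700) = 9220 L/s.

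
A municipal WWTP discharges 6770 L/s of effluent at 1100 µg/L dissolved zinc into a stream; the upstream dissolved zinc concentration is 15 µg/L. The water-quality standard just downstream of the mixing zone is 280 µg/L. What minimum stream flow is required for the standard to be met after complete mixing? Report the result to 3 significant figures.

20900 L/s

Set C_mix = 280: (Q·15.00 + 6770·1100) / (Q + 6770) = 280
→ Q = 6770·(1100 − 280)/(280 − 15.00) = 20950 L/s.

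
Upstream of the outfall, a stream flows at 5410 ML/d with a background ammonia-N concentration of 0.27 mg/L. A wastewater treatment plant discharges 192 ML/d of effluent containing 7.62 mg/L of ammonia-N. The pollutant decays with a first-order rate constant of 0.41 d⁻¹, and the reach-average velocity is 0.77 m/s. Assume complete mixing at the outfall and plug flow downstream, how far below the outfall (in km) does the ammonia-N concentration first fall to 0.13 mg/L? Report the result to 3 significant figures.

226 km

Conservation of mass: C = (5410·0.2700 + 192.0·7.620) / 5602 = 2924/5602 = 0.5219 mg/L.
Set 0.5219·exp(−k·t) = 0.13 → t = ln(0.5219/0.13)/k = 292900 s = 81.36 h.
Distance = v·t = 0.77·292900 = 225500 m = 225.5 km.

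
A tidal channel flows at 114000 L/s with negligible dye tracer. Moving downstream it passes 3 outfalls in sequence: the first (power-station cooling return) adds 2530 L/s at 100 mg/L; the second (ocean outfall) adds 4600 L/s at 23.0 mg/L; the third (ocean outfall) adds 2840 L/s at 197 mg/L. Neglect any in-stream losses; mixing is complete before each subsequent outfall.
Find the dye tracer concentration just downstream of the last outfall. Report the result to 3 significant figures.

7.41 mg/L

After outfall 1: Q = 114000 + 2530 = 116500 L/s; C = (114000·0 + 2530·100.0)/116500 = 2.171 mg/L.
After outfall 2: Q = 116500 + 4600 = 121100 L/s; C = (116500·2.171 + 4600·23.00)/121100 = 2.962 mg/L.
After outfall 3: Q = 121100 + 2840 = 124000 L/s; C = (121100·2.962 + 2840·197.0)/124000 = 7.407 mg/L.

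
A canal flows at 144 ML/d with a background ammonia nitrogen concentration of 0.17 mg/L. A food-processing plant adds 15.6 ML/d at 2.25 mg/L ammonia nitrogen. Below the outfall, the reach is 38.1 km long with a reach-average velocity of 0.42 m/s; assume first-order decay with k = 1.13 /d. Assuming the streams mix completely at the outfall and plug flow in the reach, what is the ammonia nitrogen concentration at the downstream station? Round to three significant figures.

0.114 mg/L

Mass balance: C = (144.0·0.1700 + 15.60·2.250) / 159.6 = 59.58/159.6 = 0.3733 mg/L.
Travel time t = 38.1·1000 / 0.42 = 90710 s = 25.20 h.
Decay over the reach: 0.3733·exp(−kt) = 0.3733·0.3053 = 0.1140 mg/L.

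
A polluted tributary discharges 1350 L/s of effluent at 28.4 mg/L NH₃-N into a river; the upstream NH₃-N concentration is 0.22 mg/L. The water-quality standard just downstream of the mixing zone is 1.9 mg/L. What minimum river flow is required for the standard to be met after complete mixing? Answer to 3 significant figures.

21300 L/s

Set C_mix = 1.9: (Q·0.2200 + 1350·28.40) / (Q + 1350) = 1.9
→ Q = 1350·(28.40 − 1.9)/(1.9 − 0.2200) = 21290 L/s.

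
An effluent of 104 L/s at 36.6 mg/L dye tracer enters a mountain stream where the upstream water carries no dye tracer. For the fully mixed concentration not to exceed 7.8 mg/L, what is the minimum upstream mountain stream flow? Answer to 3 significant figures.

Set C_mix = 7.8: (Q·0 + 104.0·36.60) / (Q + 104.0) = 7.8
→ Q = 104.0·(36.60 − 7.8)/(7.8 − 0) = 384.0 L/s.

384 L/s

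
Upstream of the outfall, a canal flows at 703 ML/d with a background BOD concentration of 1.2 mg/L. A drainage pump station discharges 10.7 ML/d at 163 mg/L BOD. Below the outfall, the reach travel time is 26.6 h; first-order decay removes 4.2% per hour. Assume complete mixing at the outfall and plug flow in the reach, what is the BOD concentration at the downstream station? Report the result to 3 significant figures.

Mixed concentration C = ΣQC/ΣQ = (703.0·1.200 + 10.70·163.0) / 713.7 = 2588/713.7 = 3.626 mg/L.
4.2%/h lost → k = −ln(1 − 0.042) = 0.04291 h⁻¹.
First-order decay: C = 3.626·exp(−k·t) = 3.626·0.3194 = 1.158 mg/L.

1.16 mg/L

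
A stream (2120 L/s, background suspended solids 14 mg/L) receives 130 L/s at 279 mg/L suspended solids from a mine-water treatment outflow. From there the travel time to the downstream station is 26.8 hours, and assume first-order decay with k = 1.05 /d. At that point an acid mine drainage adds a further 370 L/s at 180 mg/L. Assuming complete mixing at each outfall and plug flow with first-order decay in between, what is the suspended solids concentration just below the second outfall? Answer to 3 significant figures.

Flow-weighted average: C = (2120·14.00 + 130.0·279.0) / 2250 = 65950/2250 = 29.31 mg/L; combined flow 2250 L/s.
After decay, C = 29.31 × e^(−kt) = 29.31 × 0.3096 = 9.074 mg/L.
At the second outfall, C = (2250·9.074 + 370.0·180.0) / (2250 + 370.0) = 33.21 mg/L.

33.2 mg/L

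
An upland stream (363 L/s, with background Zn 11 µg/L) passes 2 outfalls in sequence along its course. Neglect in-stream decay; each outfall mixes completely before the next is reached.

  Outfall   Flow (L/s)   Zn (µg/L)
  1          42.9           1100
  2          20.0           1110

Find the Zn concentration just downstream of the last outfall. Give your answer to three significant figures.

Outfall 1: combined Q = 405.9 L/s; C = (363.0·11.00 + 42.90·1100)/405.9 = 126.1 µg/L.
Outfall 2: combined Q = 425.9 L/s; C = (405.9·126.1 + 20.00·1110)/425.9 = 172.3 µg/L.

172 µg/L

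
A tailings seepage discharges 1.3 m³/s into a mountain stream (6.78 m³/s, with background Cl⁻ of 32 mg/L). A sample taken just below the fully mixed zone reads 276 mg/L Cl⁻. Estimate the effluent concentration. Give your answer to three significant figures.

Mass balance: 6.780·32.00 + 1.300·Cₑ = 8.080·276.0
→ Cₑ = (8.080·276.0 − 6.780·32.00) / 1.300 = 1549 mg/L.

1550 mg/L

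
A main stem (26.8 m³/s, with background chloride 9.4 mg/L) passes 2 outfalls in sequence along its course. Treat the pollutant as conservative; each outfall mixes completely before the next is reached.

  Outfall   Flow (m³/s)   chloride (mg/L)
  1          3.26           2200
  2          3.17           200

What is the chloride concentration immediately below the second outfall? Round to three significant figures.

Outfall 1: combined Q = 30.06 m³/s; C = (26.80·9.400 + 3.260·2200)/30.06 = 247.0 mg/L.
Outfall 2: combined Q = 33.23 m³/s; C = (30.06·247.0 + 3.170·200.0)/33.23 = 242.5 mg/L.

242 mg/L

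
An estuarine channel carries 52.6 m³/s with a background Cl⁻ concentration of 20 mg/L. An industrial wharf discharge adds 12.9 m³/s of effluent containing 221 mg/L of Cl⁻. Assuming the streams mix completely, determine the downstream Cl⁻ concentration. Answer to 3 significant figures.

Conservation of mass: C = (52.60·20.00 + 12.90·221.0) / 65.50 = 3903/65.50 = 59.59 mg/L.

59.6 mg/L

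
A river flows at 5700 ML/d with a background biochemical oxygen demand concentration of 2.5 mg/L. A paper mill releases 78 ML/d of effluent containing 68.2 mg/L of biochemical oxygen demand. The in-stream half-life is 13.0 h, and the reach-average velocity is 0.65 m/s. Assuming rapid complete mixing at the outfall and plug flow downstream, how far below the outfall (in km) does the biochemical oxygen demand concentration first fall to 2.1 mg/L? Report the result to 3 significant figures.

21.0 km

Mixed concentration C = ΣQC/ΣQ = (5700·2.500 + 78.00·68.20) / 5778 = 19570/5778 = 3.387 mg/L.
Half-life 13.0 h → k = ln 2 / 13.0 = 0.05332 h⁻¹ = 1.280 d⁻¹.
Set 3.387·exp(−k·t) = 2.1 → t = ln(3.387/2.1)/k = 32270 s = 8.965 h.
Distance = v·t = 0.65·32270 = 20980 m = 20.98 km.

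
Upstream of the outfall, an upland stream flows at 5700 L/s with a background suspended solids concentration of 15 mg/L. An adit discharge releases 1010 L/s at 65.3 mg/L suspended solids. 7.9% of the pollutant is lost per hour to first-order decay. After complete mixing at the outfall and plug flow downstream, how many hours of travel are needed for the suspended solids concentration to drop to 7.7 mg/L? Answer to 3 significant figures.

Mixed concentration C = ΣQC/ΣQ = (5700·15.00 + 1010·65.30) / 6710 = 151500/6710 = 22.57 mg/L.
7.9%/h lost → k = −ln(1 − 0.079) = 0.08230 h⁻¹.
22.57·exp(−k·t) = 7.7 → t = ln(22.57/7.7)/k = 47050 s = 13.07 h.

13.1 h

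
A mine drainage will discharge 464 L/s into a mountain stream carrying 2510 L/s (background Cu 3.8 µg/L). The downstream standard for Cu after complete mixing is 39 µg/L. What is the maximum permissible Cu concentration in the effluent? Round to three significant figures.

At the limit, (Qr·Cr + Qe·Cₑ)/(Qr + Qe) = 39:
Cₑ = (2974·39 − 2510·3.800) / 464.0 = 229.4 µg/L.

229 µg/L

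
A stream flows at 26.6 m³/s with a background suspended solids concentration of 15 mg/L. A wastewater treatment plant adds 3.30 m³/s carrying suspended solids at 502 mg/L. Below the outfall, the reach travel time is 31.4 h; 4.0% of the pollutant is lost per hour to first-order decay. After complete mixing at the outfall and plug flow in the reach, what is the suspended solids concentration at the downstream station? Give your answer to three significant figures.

19.1 mg/L

After mixing, C = (26.60·15.00 + 3.300·502.0) / 29.90 = 2056/29.90 = 68.75 mg/L.
4.0%/h lost → k = −ln(1 − 0.04) = 0.04082 h⁻¹.
Applying C = C₀e^(−kt): 68.75 × 0.2775 = 19.08 mg/L.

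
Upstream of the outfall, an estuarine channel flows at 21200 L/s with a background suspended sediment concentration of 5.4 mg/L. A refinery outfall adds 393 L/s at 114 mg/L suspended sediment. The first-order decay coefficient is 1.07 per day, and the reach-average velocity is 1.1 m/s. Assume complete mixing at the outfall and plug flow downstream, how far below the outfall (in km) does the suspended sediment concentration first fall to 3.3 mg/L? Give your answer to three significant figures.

71.4 km

Mass balance: C = (21200·5.400 + 393.0·114.0) / 21590 = 159300/21590 = 7.377 mg/L.
Set 7.377·exp(−k·t) = 3.3 → t = ln(7.377/3.3)/k = 64950 s = 18.04 h.
Distance = v·t = 1.1·64950 = 71450 m = 71.45 km.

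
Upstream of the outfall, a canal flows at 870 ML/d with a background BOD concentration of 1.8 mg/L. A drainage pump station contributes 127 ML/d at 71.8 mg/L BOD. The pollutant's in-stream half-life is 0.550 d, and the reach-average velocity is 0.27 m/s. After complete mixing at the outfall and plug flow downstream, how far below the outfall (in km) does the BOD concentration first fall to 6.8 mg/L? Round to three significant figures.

Flow-weighted average: C = (870.0·1.800 + 127.0·71.80) / 997.0 = 10680/997.0 = 10.72 mg/L.
Half-life 0.550 d → k = ln 2 / 0.550 = 1.260 d⁻¹.
Set 10.72·exp(−k·t) = 6.8 → t = ln(10.72/6.8)/k = 31190 s = 8.663 h.
Distance = v·t = 0.27·31190 = 8420 m = 8.420 km.

8.42 km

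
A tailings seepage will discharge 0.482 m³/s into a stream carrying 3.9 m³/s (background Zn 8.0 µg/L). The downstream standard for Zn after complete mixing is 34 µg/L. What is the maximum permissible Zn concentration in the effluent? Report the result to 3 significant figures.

At the limit, (Qr·Cr + Qe·Cₑ)/(Qr + Qe) = 34:
Cₑ = (4.382·34 − 3.900·8.000) / 0.4820 = 244.4 µg/L.

244 µg/L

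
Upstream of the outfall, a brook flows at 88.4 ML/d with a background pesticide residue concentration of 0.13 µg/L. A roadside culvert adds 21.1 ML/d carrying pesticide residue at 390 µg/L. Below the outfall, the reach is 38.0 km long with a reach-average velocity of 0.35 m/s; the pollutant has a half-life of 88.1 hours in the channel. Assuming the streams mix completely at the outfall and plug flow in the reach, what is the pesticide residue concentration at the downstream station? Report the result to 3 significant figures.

Flow-weighted average: C = (88.40·0.1300 + 21.10·390.0) / 109.5 = 8240/109.5 = 75.26 µg/L.
Travel time t = 38.0·1000 / 0.35 = 108600 s = 30.16 h.
Half-life 88.1 h → k = ln 2 / 88.1 = 0.007868 h⁻¹ = 0.1888 d⁻¹.
First-order decay: C = 75.26·exp(−k·t) = 75.26·0.7888 = 59.36 µg/L.

59.4 µg/L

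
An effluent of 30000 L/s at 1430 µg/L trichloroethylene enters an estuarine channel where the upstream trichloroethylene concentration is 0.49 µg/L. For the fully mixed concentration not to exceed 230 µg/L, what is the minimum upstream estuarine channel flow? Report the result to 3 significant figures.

Set C_mix = 230: (Q·0.4900 + 30000·1430) / (Q + 30000) = 230
→ Q = 30000·(1430 − 230)/(230 − 0.4900) = 156900 L/s.

157000 L/s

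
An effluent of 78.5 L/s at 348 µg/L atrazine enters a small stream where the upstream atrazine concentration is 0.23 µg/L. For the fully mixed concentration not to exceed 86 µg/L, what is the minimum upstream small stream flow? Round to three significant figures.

Set C_mix = 86: (Q·0.2300 + 78.50·348.0) / (Q + 78.50) = 86
→ Q = 78.50·(348.0 − 86)/(86 − 0.2300) = 239.8 L/s.

240 L/s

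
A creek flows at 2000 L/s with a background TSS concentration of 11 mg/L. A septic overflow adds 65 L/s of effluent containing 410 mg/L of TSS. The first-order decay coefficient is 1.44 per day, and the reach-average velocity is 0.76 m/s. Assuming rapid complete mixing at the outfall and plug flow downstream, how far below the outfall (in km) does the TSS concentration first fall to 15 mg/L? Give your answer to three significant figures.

20.6 km

Mass balance: C = (2000·11.00 + 65.00·410.0) / 2065 = 48650/2065 = 23.56 mg/L.
Set 23.56·exp(−k·t) = 15 → t = ln(23.56/15)/k = 27090 s = 7.525 h.
Distance = v·t = 0.76·27090 = 20590 m = 20.59 km.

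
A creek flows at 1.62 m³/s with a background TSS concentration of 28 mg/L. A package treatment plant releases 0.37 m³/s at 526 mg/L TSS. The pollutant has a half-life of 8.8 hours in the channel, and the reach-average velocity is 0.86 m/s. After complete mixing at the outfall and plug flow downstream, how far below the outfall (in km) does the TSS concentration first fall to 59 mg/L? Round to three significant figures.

Mass balance: C = (1.620·28.00 + 0.3700·526.0) / 1.990 = 240.0/1.990 = 120.6 mg/L.
Half-life 8.8 h → k = ln 2 / 8.8 = 0.07877 h⁻¹ = 1.890 d⁻¹.
Set 120.6·exp(−k·t) = 59 → t = ln(120.6/59)/k = 32670 s = 9.076 h.
Distance = v·t = 0.86·32670 = 28100 m = 28.10 km.

28.1 km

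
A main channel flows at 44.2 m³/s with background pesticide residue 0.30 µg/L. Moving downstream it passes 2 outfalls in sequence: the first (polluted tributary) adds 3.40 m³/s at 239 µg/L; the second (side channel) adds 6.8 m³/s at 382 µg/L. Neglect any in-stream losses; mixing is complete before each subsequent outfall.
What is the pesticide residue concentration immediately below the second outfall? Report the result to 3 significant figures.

62.9 µg/L

Below outfall 1: Q → 47.60 m³/s, C = (44.20·0.3000 + 3.400·239.0)/47.60 = 17.35 µg/L.
Below outfall 2: Q → 54.40 m³/s, C = (47.60·17.35 + 6.800·382.0)/54.40 = 62.93 µg/L.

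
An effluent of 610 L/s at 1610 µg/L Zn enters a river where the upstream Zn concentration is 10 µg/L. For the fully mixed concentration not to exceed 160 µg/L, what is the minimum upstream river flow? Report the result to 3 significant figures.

Set C_mix = 160: (Q·10.00 + 610.0·1610) / (Q + 610.0) = 160
→ Q = 610.0·(1610 − 160)/(160 − 10.00) = 5897 L/s.

5900 L/s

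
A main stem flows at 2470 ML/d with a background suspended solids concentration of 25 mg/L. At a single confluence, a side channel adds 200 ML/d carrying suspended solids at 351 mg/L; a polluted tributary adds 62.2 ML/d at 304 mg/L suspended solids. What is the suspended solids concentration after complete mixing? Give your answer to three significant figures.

55.2 mg/L

After mixing, C = (2470·25.00 + 200.0·351.0 + 62.20·304.0) / 2732 = 150900/2732 = 55.22 mg/L.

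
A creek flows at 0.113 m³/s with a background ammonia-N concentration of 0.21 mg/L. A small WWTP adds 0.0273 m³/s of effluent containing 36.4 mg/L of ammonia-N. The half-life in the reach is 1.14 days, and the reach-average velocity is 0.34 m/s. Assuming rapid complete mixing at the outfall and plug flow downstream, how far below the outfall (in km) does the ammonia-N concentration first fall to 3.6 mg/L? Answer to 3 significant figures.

33.8 km

After mixing, C = (0.1130·0.2100 + 0.02730·36.40) / 0.1403 = 1.017/0.1403 = 7.252 mg/L.
Half-life 1.14 d → k = ln 2 / 1.14 = 0.6080 d⁻¹.
Set 7.252·exp(−k·t) = 3.6 → t = ln(7.252/3.6)/k = 99520 s = 27.64 h.
Distance = v·t = 0.34·99520 = 33840 m = 33.84 km.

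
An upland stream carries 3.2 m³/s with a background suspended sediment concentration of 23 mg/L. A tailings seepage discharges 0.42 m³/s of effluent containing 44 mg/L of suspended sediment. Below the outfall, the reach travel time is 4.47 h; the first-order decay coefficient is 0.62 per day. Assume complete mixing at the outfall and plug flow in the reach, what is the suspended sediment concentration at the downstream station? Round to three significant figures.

Conservation of mass: C = (3.200·23.00 + 0.4200·44.00) / 3.620 = 92.08/3.620 = 25.44 mg/L.
Decay over the reach: 25.44·exp(−kt) = 25.44·0.8909 = 22.66 mg/L.

22.7 mg/L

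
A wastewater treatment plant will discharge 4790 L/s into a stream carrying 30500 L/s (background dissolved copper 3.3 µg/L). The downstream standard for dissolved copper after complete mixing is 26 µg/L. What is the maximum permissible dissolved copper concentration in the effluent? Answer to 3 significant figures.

171 µg/L

At the limit, (Qr·Cr + Qe·Cₑ)/(Qr + Qe) = 26:
Cₑ = (35290·26 − 30500·3.300) / 4790 = 170.5 µg/L.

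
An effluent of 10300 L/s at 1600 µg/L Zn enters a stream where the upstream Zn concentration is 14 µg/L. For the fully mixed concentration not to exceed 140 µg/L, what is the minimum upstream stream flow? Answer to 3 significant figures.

119000 L/s

Set C_mix = 140: (Q·14.00 + 10300·1600) / (Q + 10300) = 140
→ Q = 10300·(1600 − 140)/(140 − 14.00) = 119300 L/s.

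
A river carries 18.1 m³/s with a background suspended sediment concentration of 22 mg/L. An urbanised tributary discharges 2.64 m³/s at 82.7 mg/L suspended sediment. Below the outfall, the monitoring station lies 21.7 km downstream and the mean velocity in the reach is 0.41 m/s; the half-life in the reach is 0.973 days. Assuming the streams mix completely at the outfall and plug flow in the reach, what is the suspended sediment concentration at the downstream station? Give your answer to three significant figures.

Flow-weighted average: C = (18.10·22.00 + 2.640·82.70) / 20.74 = 616.5/20.74 = 29.73 mg/L.
Travel time t = 21.7·1000 / 0.41 = 52930 s = 14.70 h.
Half-life 0.973 d → k = ln 2 / 0.973 = 0.7124 d⁻¹.
After decay, C = 29.73 × e^(−kt) = 29.73 × 0.6464 = 19.21 mg/L.

19.2 mg/L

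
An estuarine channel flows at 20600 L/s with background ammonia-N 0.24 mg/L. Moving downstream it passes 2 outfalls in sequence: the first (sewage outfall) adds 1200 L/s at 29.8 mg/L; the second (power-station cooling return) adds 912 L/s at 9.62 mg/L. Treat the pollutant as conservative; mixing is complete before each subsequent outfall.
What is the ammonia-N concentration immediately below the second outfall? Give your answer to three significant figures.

2.18 mg/L

Below outfall 1: Q → 21800 L/s, C = (20600·0.2400 + 1200·29.80)/21800 = 1.867 mg/L.
Below outfall 2: Q → 22710 L/s, C = (21800·1.867 + 912.0·9.620)/22710 = 2.178 mg/L.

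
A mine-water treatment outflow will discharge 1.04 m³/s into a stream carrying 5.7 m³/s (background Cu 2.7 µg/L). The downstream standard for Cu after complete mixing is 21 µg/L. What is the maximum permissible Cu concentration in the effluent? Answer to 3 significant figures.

At the limit, (Qr·Cr + Qe·Cₑ)/(Qr + Qe) = 21:
Cₑ = (6.740·21 − 5.700·2.700) / 1.040 = 121.3 µg/L.

121 µg/L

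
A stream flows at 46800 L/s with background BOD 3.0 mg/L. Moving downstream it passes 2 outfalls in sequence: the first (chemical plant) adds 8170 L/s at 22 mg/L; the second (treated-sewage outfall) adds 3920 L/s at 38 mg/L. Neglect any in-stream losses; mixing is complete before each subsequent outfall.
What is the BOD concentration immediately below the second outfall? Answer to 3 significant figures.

7.97 mg/L

Outfall 1: combined Q = 54970 L/s; C = (46800·3.000 + 8170·22.00)/54970 = 5.824 mg/L.
Outfall 2: combined Q = 58890 L/s; C = (54970·5.824 + 3920·38.00)/58890 = 7.966 mg/L.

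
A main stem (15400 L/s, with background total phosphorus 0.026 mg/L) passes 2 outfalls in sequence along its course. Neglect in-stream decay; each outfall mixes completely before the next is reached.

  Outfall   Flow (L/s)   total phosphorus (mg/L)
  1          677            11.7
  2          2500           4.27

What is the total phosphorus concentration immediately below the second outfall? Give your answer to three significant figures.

1.02 mg/L

Below outfall 1: Q → 16080 L/s, C = (15400·0.02600 + 677.0·11.70)/16080 = 0.5176 mg/L.
Below outfall 2: Q → 18580 L/s, C = (16080·0.5176 + 2500·4.270)/18580 = 1.023 mg/L.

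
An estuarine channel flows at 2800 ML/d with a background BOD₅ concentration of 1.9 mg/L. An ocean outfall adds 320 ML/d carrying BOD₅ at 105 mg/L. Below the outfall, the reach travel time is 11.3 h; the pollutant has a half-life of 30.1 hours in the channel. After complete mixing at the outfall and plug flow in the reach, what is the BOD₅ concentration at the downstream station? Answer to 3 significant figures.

9.62 mg/L

Conservation of mass: C = (2800·1.900 + 320.0·105.0) / 3120 = 38920/3120 = 12.47 mg/L.
Half-life 30.1 h → k = ln 2 / 30.1 = 0.02303 h⁻¹ = 0.5527 d⁻¹.
After decay, C = 12.47 × e^(−kt) = 12.47 × 0.7709 = 9.616 mg/L.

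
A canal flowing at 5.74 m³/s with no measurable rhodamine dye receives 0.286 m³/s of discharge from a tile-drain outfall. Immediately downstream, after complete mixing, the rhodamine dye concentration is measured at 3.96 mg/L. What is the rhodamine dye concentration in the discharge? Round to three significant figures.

83.4 mg/L

Mass balance: 5.740·0 + 0.2860·Cₑ = 6.026·3.960
→ Cₑ = (6.026·3.960 − 5.740·0) / 0.2860 = 83.44 mg/L.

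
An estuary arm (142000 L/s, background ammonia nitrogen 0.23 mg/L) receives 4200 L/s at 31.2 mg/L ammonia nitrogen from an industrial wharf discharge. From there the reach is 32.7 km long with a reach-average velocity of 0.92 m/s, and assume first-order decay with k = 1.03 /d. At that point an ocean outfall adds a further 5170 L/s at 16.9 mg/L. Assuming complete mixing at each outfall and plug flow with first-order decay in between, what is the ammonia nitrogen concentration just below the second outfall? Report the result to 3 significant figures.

1.29 mg/L

Mixed concentration C = ΣQC/ΣQ = (142000·0.2300 + 4200·31.20) / 146200 = 163700/146200 = 1.120 mg/L; combined flow 146200 L/s.
Travel time t = 32.7·1000 / 0.92 = 35540 s = 9.873 h.
First-order decay: C = 1.120·exp(−k·t) = 1.120·0.6546 = 0.7330 mg/L.
At the second outfall, C = (146200·0.7330 + 5170·16.90) / (146200 + 5170) = 1.285 mg/L.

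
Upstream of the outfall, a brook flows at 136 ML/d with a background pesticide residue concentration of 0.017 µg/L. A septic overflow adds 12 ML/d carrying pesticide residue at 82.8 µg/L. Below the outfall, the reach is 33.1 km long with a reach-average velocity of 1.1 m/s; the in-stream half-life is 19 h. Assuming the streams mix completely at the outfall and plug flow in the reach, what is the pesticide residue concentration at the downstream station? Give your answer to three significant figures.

4.96 µg/L

Mass balance: C = (136.0·0.01700 + 12.00·82.80) / 148.0 = 995.9/148.0 = 6.729 µg/L.
Travel time t = 33.1·1000 / 1.1 = 30090 s = 8.359 h.
Half-life 19 h → k = ln 2 / 19 = 0.03648 h⁻¹ = 0.8756 d⁻¹.
Applying C = C₀e^(−kt): 6.729 × 0.7372 = 4.961 µg/L.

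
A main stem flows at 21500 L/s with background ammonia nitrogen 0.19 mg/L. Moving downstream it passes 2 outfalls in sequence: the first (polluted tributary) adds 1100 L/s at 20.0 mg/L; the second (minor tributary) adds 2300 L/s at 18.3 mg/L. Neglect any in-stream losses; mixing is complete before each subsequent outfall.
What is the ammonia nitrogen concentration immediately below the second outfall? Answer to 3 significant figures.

2.74 mg/L

After outfall 1: Q = 21500 + 1100 = 22600 L/s; C = (21500·0.1900 + 1100·20.00)/22600 = 1.154 mg/L.
After outfall 2: Q = 22600 + 2300 = 24900 L/s; C = (22600·1.154 + 2300·18.30)/24900 = 2.738 mg/L.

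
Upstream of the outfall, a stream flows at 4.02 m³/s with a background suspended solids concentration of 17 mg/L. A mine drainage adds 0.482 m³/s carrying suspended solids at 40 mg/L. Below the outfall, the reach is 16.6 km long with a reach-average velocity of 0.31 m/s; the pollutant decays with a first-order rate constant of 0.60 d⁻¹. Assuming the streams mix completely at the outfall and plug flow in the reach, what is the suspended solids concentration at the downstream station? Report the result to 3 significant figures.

13.4 mg/L

After mixing, C = (4.020·17.00 + 0.4820·40.00) / 4.502 = 87.62/4.502 = 19.46 mg/L.
Travel time t = 16.6·1000 / 0.31 = 53550 s = 14.87 h.
Decay over the reach: 19.46·exp(−kt) = 19.46·0.6894 = 13.42 mg/L.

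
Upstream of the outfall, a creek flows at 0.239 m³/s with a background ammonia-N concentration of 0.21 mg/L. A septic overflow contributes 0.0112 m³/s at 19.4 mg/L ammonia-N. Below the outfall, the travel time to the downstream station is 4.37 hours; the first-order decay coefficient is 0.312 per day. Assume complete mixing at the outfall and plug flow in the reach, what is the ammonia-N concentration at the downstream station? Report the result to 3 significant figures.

After mixing, C = (0.2390·0.2100 + 0.01120·19.40) / 0.2502 = 0.2675/0.2502 = 1.069 mg/L.
After decay, C = 1.069 × e^(−kt) = 1.069 × 0.9448 = 1.010 mg/L.

1.01 mg/L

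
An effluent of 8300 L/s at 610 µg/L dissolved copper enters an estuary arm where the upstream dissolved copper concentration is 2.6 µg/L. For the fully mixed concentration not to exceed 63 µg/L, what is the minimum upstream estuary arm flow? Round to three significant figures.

75200 L/s

Set C_mix = 63: (Q·2.600 + 8300·610.0) / (Q + 8300) = 63
→ Q = 8300·(610.0 − 63)/(63 − 2.600) = 75170 L/s.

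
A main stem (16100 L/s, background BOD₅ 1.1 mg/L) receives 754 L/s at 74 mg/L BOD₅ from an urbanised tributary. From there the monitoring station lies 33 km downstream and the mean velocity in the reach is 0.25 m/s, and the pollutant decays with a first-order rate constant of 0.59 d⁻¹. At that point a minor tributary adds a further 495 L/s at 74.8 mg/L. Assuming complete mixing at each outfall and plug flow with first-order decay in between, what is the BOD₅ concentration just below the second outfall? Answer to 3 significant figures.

Conservation of mass: C = (16100·1.100 + 754.0·74.00) / 16850 = 73510/16850 = 4.361 mg/L; combined flow 16850 L/s.
Travel time t = 33·1000 / 0.25 = 132000 s = 36.67 h.
Decay over the reach: 4.361·exp(−kt) = 4.361·0.4060 = 1.771 mg/L.
Second outfall: C = (16850·1.771 + 495.0·74.80)/17350 = 3.854 mg/L.

3.85 mg/L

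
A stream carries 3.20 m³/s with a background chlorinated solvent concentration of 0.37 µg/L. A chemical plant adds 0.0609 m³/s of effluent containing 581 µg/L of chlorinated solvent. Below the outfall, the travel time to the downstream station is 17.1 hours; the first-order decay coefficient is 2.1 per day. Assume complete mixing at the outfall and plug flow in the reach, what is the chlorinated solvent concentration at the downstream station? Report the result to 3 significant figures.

Mass balance: C = (3.200·0.3700 + 0.06090·581.0) / 3.261 = 36.57/3.261 = 11.21 µg/L.
After decay, C = 11.21 × e^(−kt) = 11.21 × 0.2240 = 2.512 µg/L.

2.51 µg/L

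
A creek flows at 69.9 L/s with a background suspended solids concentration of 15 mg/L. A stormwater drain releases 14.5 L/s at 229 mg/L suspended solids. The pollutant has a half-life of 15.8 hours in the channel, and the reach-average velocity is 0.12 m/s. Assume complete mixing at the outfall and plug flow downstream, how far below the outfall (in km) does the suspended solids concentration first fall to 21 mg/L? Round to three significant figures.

8.88 km

Mixed concentration C = ΣQC/ΣQ = (69.90·15.00 + 14.50·229.0) / 84.40 = 4369/84.40 = 51.77 mg/L.
Half-life 15.8 h → k = ln 2 / 15.8 = 0.04387 h⁻¹ = 1.053 d⁻¹.
Set 51.77·exp(−k·t) = 21 → t = ln(51.77/21)/k = 74030 s = 20.57 h.
Distance = v·t = 0.12·74030 = 8884 m = 8.884 km.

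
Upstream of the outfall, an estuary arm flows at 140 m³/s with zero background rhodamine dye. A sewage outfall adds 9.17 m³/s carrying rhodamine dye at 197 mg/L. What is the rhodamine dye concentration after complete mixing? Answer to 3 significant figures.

Conservation of mass: C = (140.0·0 + 9.170·197.0) / 149.2 = 1806/149.2 = 12.11 mg/L.

12.1 mg/L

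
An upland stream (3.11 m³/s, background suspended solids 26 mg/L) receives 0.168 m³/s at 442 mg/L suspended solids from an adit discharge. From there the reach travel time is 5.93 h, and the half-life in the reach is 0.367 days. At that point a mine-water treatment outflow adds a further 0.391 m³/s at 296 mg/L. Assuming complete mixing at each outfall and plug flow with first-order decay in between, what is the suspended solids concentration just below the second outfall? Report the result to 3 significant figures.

Mass balance: C = (3.110·26.00 + 0.1680·442.0) / 3.278 = 155.1/3.278 = 47.32 mg/L; combined flow 3.278 m³/s.
Half-life 0.367 d → k = ln 2 / 0.367 = 1.889 d⁻¹.
Decay over the reach: 47.32·exp(−kt) = 47.32·0.6271 = 29.67 mg/L.
At the second outfall, C = (3.278·29.67 + 0.3910·296.0) / (3.278 + 0.3910) = 58.06 mg/L.

58.1 mg/L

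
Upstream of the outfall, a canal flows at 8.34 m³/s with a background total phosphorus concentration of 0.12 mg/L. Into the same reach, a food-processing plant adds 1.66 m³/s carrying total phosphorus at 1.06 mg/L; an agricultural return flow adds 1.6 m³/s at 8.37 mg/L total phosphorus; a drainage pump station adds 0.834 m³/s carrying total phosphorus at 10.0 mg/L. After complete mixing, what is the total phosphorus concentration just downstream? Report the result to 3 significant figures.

After mixing, C = (8.340·0.1200 + 1.660·1.060 + 1.600·8.370 + 0.8340·10.00) / 12.43 = 24.49/12.43 = 1.970 mg/L.

1.97 mg/L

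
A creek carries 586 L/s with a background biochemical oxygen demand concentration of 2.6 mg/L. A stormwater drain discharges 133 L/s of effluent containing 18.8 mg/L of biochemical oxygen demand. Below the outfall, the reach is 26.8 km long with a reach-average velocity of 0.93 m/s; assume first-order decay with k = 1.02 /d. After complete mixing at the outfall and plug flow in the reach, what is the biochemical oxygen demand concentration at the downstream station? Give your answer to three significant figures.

3.98 mg/L

Conservation of mass: C = (586.0·2.600 + 133.0·18.80) / 719.0 = 4024/719.0 = 5.597 mg/L.
Travel time t = 26.8·1000 / 0.93 = 28820 s = 8.005 h.
Decay over the reach: 5.597·exp(−kt) = 5.597·0.7116 = 3.983 mg/L.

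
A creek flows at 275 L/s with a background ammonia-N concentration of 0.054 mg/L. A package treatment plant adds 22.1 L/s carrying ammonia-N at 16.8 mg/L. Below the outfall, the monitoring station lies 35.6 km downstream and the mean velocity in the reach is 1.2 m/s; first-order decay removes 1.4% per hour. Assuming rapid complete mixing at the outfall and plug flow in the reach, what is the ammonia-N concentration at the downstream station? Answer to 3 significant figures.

Conservation of mass: C = (275.0·0.05400 + 22.10·16.80) / 297.1 = 386.1/297.1 = 1.300 mg/L.
Travel time t = 35.6·1000 / 1.2 = 29670 s = 8.241 h.
1.4%/h lost → k = −ln(1 − 0.014) = 0.01410 h⁻¹.
Applying C = C₀e^(−kt): 1.300 × 0.8903 = 1.157 mg/L.

1.16 mg/L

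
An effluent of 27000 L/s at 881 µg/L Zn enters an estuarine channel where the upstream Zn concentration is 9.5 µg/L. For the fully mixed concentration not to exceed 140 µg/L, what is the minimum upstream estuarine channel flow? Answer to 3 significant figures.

Set C_mix = 140: (Q·9.500 + 27000·881.0) / (Q + 27000) = 140
→ Q = 27000·(881.0 − 140)/(140 − 9.500) = 153300 L/s.

153000 L/s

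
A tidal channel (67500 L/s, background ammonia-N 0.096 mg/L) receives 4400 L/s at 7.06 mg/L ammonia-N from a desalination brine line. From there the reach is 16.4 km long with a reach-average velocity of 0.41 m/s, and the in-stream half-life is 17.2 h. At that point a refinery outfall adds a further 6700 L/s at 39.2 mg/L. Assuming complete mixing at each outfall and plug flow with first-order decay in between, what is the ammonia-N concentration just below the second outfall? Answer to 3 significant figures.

3.65 mg/L

Mass balance: C = (67500·0.09600 + 4400·7.060) / 71900 = 37540/71900 = 0.5222 mg/L; combined flow 71900 L/s.
Travel time t = 16.4·1000 / 0.41 = 40000 s = 11.11 h.
Half-life 17.2 h → k = ln 2 / 17.2 = 0.04030 h⁻¹ = 0.9672 d⁻¹.
Applying C = C₀e^(−kt): 0.5222 × 0.6391 = 0.3337 mg/L.
At the second outfall, C = (71900·0.3337 + 6700·39.20) / (71900 + 6700) = 3.647 mg/L.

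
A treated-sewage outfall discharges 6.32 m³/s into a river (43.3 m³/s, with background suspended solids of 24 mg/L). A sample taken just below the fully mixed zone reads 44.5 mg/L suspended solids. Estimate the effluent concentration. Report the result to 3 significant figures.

Mass balance: 43.30·24.00 + 6.320·Cₑ = 49.62·44.50
→ Cₑ = (49.62·44.50 − 43.30·24.00) / 6.320 = 185.0 mg/L.

185 mg/L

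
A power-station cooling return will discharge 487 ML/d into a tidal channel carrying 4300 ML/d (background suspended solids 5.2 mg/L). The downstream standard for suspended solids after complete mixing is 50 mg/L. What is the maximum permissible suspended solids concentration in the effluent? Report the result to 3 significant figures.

At the limit, (Qr·Cr + Qe·Cₑ)/(Qr + Qe) = 50:
Cₑ = (4787·50 − 4300·5.200) / 487.0 = 445.6 mg/L.

446 mg/L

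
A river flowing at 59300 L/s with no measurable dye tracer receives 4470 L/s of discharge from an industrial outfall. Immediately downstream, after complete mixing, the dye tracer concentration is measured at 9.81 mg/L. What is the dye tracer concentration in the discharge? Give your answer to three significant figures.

140 mg/L

Mass balance: 59300·0 + 4470·Cₑ = 63770·9.810
→ Cₑ = (63770·9.810 − 59300·0) / 4470 = 140.0 mg/L.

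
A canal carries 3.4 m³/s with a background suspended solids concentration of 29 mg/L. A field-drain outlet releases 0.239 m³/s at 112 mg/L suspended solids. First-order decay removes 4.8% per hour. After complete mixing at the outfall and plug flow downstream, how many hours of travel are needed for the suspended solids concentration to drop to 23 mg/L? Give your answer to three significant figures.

Conservation of mass: C = (3.400·29.00 + 0.2390·112.0) / 3.639 = 125.4/3.639 = 34.45 mg/L.
4.8%/h lost → k = −ln(1 − 0.048) = 0.04919 h⁻¹.
34.45·exp(−k·t) = 23 → t = ln(34.45/23)/k = 29570 s = 8.214 h.

8.21 h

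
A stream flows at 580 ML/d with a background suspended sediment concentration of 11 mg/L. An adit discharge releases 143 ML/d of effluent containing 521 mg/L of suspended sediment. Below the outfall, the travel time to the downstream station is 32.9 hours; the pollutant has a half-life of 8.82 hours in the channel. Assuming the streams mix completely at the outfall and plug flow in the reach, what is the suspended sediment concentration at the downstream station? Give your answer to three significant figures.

Conservation of mass: C = (580.0·11.00 + 143.0·521.0) / 723.0 = 80880/723.0 = 111.9 mg/L.
Half-life 8.82 h → k = ln 2 / 8.82 = 0.07859 h⁻¹ = 1.886 d⁻¹.
After decay, C = 111.9 × e^(−kt) = 111.9 × 0.07535 = 8.430 mg/L.

8.43 mg/L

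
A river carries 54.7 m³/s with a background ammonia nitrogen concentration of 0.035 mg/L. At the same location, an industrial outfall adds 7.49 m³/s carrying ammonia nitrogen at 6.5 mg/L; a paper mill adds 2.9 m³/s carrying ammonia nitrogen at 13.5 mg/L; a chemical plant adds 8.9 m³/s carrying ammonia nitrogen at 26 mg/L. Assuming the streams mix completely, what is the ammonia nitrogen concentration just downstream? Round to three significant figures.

4.34 mg/L

Mixed concentration C = ΣQC/ΣQ = (54.70·0.03500 + 7.490·6.500 + 2.900·13.50 + 8.900·26.00) / 73.99 = 321.1/73.99 = 4.340 mg/L.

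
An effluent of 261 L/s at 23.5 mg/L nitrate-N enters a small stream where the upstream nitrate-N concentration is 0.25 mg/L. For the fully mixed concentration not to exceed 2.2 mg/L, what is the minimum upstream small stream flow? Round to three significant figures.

2850 L/s

Set C_mix = 2.2: (Q·0.2500 + 261.0·23.50) / (Q + 261.0) = 2.2
→ Q = 261.0·(23.50 − 2.2)/(2.2 − 0.2500) = 2851 L/s.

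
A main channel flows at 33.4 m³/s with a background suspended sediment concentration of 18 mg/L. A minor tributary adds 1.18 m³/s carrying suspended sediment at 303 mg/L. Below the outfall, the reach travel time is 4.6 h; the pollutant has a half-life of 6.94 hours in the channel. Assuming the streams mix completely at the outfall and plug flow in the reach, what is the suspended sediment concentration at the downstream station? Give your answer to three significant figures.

Flow-weighted average: C = (33.40·18.00 + 1.180·303.0) / 34.58 = 958.7/34.58 = 27.73 mg/L.
Half-life 6.94 h → k = ln 2 / 6.94 = 0.09988 h⁻¹ = 2.397 d⁻¹.
First-order decay: C = 27.73·exp(−k·t) = 27.73·0.6316 = 17.51 mg/L.

17.5 mg/L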